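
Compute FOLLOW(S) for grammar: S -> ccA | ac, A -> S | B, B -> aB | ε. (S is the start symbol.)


$ ∈ FOLLOW(S). For each A -> αBβ: add FIRST(β)\{ε} to FOLLOW(B); if β nullable, add FOLLOW(A).
FOLLOW(S) = {$}


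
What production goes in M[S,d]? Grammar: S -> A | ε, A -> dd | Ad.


For [S, d]: 'd' ∈ FIRST(A)
Entry: S -> A


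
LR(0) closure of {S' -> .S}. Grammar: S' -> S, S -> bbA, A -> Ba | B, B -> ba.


Start: S' -> .S
For each item with dot before a nonterminal B, add B -> .γ for every B-production
Closure: [S' -> .S, S -> .bbA]


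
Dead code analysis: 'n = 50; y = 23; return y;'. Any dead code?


n is assigned but never read
Dead: 'n = 50'


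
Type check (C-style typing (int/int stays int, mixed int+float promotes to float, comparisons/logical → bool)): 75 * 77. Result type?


Operand types: int * int
Rule: mixed int/float promotes to float; int/int stays int
Result type: int


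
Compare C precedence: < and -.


'-' is additive (level 9); '<' is relational (level 7)
Higher level binds tighter
'-' has higher precedence than '<'


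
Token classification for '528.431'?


Pattern: digits with a decimal point
Type: FLOAT_LITERAL


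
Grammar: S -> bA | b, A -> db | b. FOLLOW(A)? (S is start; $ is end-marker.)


$ ∈ FOLLOW(S). For each A -> αBβ: add FIRST(β)\{ε} to FOLLOW(B); if β nullable, add FOLLOW(A).
FOLLOW(A) = {$}


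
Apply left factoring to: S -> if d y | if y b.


Common prefix: 'if'
Factored: S -> if S', S' -> d y | y b


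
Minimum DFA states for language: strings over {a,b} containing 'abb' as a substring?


KMP-style automaton: 3 progress states + 1 absorbing accept = 4
Minimal DFA: 4 states


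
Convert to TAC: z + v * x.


Break into single-operator statements:
t1 = v * x
t2 = z + t1


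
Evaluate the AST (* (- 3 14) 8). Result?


Evaluate inner: (- 3 14) = -11
Evaluate root: (* -11 8) = -88
Result: -88


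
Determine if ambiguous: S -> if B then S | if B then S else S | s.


dangling else: 'if B then if B then s else s' parses two ways
Ambiguous


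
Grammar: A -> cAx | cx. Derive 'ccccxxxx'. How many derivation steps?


Derivation: A => cAx => ccAxx => cccAxxx => ccccxxxx
Steps: 4


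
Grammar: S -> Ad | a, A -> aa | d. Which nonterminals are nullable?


A nonterminal is nullable iff some alternative derives ε (directly, or every symbol in it is nullable)
Nullable: {}


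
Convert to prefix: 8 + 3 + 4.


left-to-right (same/higher precedence on left): tree is (+ (+ 8 3) 4)
Prefix: + + 8 3 4


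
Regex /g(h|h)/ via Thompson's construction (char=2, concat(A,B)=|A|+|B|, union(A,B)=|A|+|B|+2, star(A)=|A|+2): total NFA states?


Syntax tree has 3 char leaf(s), 1 union(s), 0 star(s)
chars contribute 3×2 = 6; each union adds +2; each star adds +2
Total: 6 + 2 + 0 = 8 states


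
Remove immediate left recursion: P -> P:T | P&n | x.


Left-recursive alternatives: P:T, P&n; non-recursive: x
Introduce P': P -> xP', P' -> :TP' | &nP' | ε


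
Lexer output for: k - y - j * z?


Scan left to right, longest-match per lexeme
Tokens: ID(k), OP(-), ID(y), OP(-), ID(j), OP(*), ID(z)


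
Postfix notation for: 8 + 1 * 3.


* has higher precedence, evaluate 1*3 first
Postfix: 8 1 3 * +


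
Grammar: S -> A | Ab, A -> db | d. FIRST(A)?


Per alternative of A: FIRST(db) = {d}; FIRST(d) = {d}
FIRST(A) = {d}


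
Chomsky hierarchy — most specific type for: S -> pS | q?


Right-linear: every RHS is a terminal or a terminal followed by one nonterminal
Classification: Type 3 (Regular)


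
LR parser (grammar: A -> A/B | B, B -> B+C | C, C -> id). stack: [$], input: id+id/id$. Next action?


no handle on stack; shift 'id'
Action: shift


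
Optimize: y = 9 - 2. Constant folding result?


9 - 2 = 7 at compile time
Optimized: y = 7


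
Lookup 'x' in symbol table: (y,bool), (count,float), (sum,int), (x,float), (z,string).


Lookup 'x' → type float


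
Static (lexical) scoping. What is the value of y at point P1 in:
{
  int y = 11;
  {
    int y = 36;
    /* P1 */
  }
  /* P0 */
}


y declared in the same block as P1
y = 36


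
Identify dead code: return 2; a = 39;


statement follows a return and is unreachable
Dead: 'a = 39'


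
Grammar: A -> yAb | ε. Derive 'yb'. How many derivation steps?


Derivation: A => yAb => yb
Steps: 2


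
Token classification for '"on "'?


Pattern: double-quoted sequence
Type: STRING_LITERAL


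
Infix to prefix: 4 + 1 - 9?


left-to-right (same/higher precedence on left): tree is (- (+ 4 1) 9)
Prefix: - + 4 1 9


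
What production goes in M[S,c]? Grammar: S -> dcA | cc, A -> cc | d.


For [S, c]: 'c' ∈ FIRST(cc)
Entry: S -> cc


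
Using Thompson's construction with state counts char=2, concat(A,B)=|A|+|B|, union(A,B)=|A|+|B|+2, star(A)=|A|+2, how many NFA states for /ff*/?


Syntax tree has 2 char leaf(s), 0 union(s), 1 star(s)
chars contribute 2×2 = 4; each union adds +2; each star adds +2
Total: 4 + 0 + 2 = 6 states


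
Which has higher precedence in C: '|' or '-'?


'-' is additive (level 9); '|' is bitwise OR (level 3)
Higher level binds tighter
'-' has higher precedence than '|'


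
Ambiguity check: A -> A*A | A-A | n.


'n*n-n' has two parse trees (no precedence encoded between * and -)
Ambiguous


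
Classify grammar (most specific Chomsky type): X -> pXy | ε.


Single nonterminal LHS, but p^n y^n is not regular
Classification: Type 2 (Context-Free)


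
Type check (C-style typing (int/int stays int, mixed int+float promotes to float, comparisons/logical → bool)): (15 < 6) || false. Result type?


Operand types: bool || bool
Rule: logical operators take bool operands and yield bool
Result type: bool


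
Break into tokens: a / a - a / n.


Scan left to right, longest-match per lexeme
Tokens: ID(a), OP(/), ID(a), OP(-), ID(a), OP(/), ID(n)


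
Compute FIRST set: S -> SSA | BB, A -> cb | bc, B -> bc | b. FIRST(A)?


Per alternative of A: FIRST(cb) = {c}; FIRST(bc) = {b}
FIRST(A) = {b, c}


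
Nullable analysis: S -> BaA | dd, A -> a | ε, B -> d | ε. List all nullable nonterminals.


A nonterminal is nullable iff some alternative derives ε (directly, or every symbol in it is nullable)
Nullable: {A, B}


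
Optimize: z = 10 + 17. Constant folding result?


10 + 17 = 27 at compile time
Optimized: z = 27


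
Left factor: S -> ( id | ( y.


Common prefix: '('
Factored: S -> ( S', S' -> id | y


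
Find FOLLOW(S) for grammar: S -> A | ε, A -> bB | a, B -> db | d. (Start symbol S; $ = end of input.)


$ ∈ FOLLOW(S). For each A -> αBβ: add FIRST(β)\{ε} to FOLLOW(B); if β nullable, add FOLLOW(A).
FOLLOW(S) = {$}


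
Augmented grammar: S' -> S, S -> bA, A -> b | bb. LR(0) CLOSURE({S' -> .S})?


Start: S' -> .S
For each item with dot before a nonterminal B, add B -> .γ for every B-production
Closure: [S' -> .S, S -> .bA]


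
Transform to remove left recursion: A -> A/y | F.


Left-recursive alternatives: A/y; non-recursive: F
Introduce A': A -> FA', A' -> /yA' | ε


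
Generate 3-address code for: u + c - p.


Break into single-operator statements:
t1 = u + c
t2 = t1 - p


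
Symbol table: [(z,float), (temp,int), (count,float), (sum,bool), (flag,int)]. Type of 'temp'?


Lookup 'temp' → type int


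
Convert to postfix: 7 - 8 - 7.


Left to right (same or higher precedence on left)
Postfix: 7 8 - 7 -


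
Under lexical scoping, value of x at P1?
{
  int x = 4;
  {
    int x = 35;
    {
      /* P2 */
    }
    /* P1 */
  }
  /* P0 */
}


x declared in the same block as P1
x = 35


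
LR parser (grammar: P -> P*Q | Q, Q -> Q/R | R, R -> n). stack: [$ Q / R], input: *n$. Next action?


handle 'Q/R' on top
Action: reduce (Q -> Q/R)


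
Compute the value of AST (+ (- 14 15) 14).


Evaluate inner: (- 14 15) = -1
Evaluate root: (+ -1 14) = 13
Result: 13


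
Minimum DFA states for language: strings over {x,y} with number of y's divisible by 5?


Track (count of y) mod 5: states 0..4, accept at 0
Minimal DFA: 5 states


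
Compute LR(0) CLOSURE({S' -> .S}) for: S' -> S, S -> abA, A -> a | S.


Start: S' -> .S
For each item with dot before a nonterminal B, add B -> .γ for every B-production
Closure: [S' -> .S, S -> .abA]


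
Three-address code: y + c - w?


Break into single-operator statements:
t1 = y + c
t2 = t1 - w


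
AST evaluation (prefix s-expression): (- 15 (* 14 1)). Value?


Evaluate inner: (* 14 1) = 14
Evaluate root: (- 15 14) = 1
Result: 1


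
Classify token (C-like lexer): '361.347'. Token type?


Pattern: digits with a decimal point
Type: FLOAT_LITERAL


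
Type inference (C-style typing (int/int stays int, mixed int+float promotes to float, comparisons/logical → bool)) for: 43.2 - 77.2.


Operand types: float - float
Rule: mixed int/float promotes to float; int/int stays int
Result type: float


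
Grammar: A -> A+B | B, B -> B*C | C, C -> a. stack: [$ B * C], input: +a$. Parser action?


handle 'B*C' on top
Action: reduce (B -> B*C)


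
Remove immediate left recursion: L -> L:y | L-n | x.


Left-recursive alternatives: L:y, L-n; non-recursive: x
Introduce L': L -> xL', L' -> :yL' | -nL' | ε


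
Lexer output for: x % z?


Scan left to right, longest-match per lexeme
Tokens: ID(x), OP(%), ID(z)


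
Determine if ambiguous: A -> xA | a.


right-linear, alternatives start with distinct terminals 'x' vs 'a': unique leftmost derivation
Unambiguous


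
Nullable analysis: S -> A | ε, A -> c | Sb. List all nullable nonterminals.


A nonterminal is nullable iff some alternative derives ε (directly, or every symbol in it is nullable)
Nullable: {S}


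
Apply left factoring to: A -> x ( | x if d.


Common prefix: 'x'
Factored: A -> x A', A' -> ( | if d


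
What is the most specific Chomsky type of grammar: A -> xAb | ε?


Single nonterminal LHS, but x^n b^n is not regular
Classification: Type 2 (Context-Free)


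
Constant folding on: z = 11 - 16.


11 - 16 = -5 at compile time
Optimized: z = -5


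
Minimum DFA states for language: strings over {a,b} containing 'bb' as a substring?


KMP-style automaton: 2 progress states + 1 absorbing accept = 3
Minimal DFA: 3 states


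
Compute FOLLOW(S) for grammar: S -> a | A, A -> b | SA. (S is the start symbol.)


$ ∈ FOLLOW(S). For each A -> αBβ: add FIRST(β)\{ε} to FOLLOW(B); if β nullable, add FOLLOW(A).
FOLLOW(S) = {$, a, b}


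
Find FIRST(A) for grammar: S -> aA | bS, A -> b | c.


Per alternative of A: FIRST(b) = {b}; FIRST(c) = {c}
FIRST(A) = {b, c}


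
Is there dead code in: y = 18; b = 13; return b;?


y is assigned but never read
Dead: 'y = 18'


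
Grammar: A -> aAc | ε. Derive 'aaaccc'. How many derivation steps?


Derivation: A => aAc => aaAcc => aaaAccc => aaaccc
Steps: 4


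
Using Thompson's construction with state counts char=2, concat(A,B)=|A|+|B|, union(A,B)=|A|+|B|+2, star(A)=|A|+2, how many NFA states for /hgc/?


Syntax tree has 3 char leaf(s), 0 union(s), 0 star(s)
chars contribute 3×2 = 6; each union adds +2; each star adds +2
Total: 6 + 0 + 0 = 6 states


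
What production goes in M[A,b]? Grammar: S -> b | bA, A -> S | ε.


For [A, b]: 'b' ∈ FIRST(S)
Entry: A -> S


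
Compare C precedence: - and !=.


'-' is additive (level 9); '!=' is equality (level 6)
Higher level binds tighter
'-' has higher precedence than '!='


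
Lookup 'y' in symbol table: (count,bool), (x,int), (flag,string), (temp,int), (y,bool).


Lookup 'y' → type bool


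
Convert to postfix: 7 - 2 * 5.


* has higher precedence, evaluate 2*5 first
Postfix: 7 2 5 * -


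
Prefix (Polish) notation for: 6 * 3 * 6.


left-to-right (same/higher precedence on left): tree is (* (* 6 3) 6)
Prefix: * * 6 3 6


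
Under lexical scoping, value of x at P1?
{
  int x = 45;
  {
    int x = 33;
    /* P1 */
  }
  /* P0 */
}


x declared in the same block as P1
x = 33


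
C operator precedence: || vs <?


'<' is relational (level 7); '||' is logical OR (level 1)
Higher level binds tighter
'<' has higher precedence than '||'


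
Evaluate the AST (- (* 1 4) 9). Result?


Evaluate inner: (* 1 4) = 4
Evaluate root: (- 4 9) = -5
Result: -5


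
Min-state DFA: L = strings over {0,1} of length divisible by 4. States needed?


Track length mod 4: states 0..3, accept at 0
Minimal DFA: 4 states


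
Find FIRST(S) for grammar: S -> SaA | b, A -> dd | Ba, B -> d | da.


Per alternative of S: FIRST(SaA) = {b}; FIRST(b) = {b}
FIRST(S) = {b}


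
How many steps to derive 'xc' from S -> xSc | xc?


Derivation: S => xc
Steps: 1


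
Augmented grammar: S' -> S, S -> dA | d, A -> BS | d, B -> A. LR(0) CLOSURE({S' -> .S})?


Start: S' -> .S
For each item with dot before a nonterminal B, add B -> .γ for every B-production
Closure: [S' -> .S, S -> .dA, S -> .d]


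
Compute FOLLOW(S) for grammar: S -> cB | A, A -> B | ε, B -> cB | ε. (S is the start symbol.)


$ ∈ FOLLOW(S). For each A -> αBβ: add FIRST(β)\{ε} to FOLLOW(B); if β nullable, add FOLLOW(A).
FOLLOW(S) = {$}


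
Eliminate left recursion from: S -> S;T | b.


Left-recursive alternatives: S;T; non-recursive: b
Introduce S': S -> bS', S' -> ;TS' | ε


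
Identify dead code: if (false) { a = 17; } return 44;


condition is constant false, so the whole block is unreachable
Dead: 'if (false) { a = 17; }'


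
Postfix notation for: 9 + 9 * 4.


* has higher precedence, evaluate 9*4 first
Postfix: 9 9 4 * +


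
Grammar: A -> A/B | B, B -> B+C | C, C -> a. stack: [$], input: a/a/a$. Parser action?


no handle on stack; shift 'a'
Action: shift


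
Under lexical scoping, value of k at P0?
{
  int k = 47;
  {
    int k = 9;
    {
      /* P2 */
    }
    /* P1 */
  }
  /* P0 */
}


k declared in the same block as P0
k = 47


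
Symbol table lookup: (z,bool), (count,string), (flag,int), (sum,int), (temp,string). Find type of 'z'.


Lookup 'z' → type bool


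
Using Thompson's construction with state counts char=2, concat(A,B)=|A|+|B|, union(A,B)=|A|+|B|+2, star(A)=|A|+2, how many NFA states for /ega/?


Syntax tree has 3 char leaf(s), 0 union(s), 0 star(s)
chars contribute 3×2 = 6; each union adds +2; each star adds +2
Total: 6 + 0 + 0 = 6 states


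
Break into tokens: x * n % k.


Scan left to right, longest-match per lexeme
Tokens: ID(x), OP(*), ID(n), OP(%), ID(k)


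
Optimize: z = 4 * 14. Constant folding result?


4 * 14 = 56 at compile time
Optimized: z = 56


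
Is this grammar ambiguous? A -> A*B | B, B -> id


precedence layered via separate nonterminal B: deterministic
Unambiguous


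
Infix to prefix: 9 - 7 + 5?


left-to-right (same/higher precedence on left): tree is (+ (- 9 7) 5)
Prefix: + - 9 7 5


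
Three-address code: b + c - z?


Break into single-operator statements:
t1 = b + c
t2 = t1 - z


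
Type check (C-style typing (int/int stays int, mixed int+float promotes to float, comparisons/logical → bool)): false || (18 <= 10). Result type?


Operand types: bool || bool
Rule: logical operators take bool operands and yield bool
Result type: bool


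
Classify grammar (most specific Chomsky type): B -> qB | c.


Right-linear: every RHS is a terminal or a terminal followed by one nonterminal
Classification: Type 3 (Regular)


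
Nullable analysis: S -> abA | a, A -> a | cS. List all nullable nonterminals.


A nonterminal is nullable iff some alternative derives ε (directly, or every symbol in it is nullable)
Nullable: {}


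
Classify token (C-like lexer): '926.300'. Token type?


Pattern: digits with a decimal point
Type: FLOAT_LITERAL


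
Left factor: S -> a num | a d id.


Common prefix: 'a'
Factored: S -> a S', S' -> num | d id


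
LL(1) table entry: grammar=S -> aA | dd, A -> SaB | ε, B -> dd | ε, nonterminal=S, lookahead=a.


For [S, a]: 'a' ∈ FIRST(aA)
Entry: S -> aA


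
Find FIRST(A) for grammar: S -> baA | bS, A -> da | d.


Per alternative of A: FIRST(da) = {d}; FIRST(d) = {d}
FIRST(A) = {d}


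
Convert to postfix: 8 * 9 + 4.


Left to right (same or higher precedence on left)
Postfix: 8 9 * 4 +


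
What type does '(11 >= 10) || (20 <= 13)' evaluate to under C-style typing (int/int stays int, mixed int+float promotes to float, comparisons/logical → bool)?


Operand types: bool || bool
Rule: logical operators take bool operands and yield bool
Result type: bool


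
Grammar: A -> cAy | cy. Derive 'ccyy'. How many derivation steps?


Derivation: A => cAy => ccyy
Steps: 2


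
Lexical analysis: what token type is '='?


Pattern: operator symbol
Type: OPERATOR


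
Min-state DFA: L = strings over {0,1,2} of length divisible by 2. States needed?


Track length mod 2: states 0..1, accept at 0
Minimal DFA: 2 states


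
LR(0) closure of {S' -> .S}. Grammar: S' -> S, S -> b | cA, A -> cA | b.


Start: S' -> .S
For each item with dot before a nonterminal B, add B -> .γ for every B-production
Closure: [S' -> .S, S -> .b, S -> .cA]


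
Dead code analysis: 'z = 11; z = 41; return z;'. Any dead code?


first assignment to z is overwritten before any read
Dead: 'z = 11'


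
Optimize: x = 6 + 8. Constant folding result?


6 + 8 = 14 at compile time
Optimized: x = 14


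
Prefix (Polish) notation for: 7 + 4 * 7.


'*' binds tighter: tree is (+ 7 (* 4 7))
Prefix: + 7 * 4 7


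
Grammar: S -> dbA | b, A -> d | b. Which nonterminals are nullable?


A nonterminal is nullable iff some alternative derives ε (directly, or every symbol in it is nullable)
Nullable: {}


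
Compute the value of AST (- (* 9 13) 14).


Evaluate inner: (* 9 13) = 117
Evaluate root: (- 117 14) = 103
Result: 103


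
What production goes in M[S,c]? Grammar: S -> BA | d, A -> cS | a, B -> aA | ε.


For [S, c]: 'c' ∈ FIRST(BA)
Entry: S -> BA


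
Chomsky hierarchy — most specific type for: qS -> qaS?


LHS has context (more than one symbol) and |LHS| ≤ |RHS|
Classification: Type 1 (Context-Sensitive)


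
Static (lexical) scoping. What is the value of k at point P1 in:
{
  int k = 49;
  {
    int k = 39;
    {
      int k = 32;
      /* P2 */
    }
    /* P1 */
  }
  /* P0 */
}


k declared in the same block as P1
k = 39


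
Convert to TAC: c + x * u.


Break into single-operator statements:
t1 = x * u
t2 = c + t1


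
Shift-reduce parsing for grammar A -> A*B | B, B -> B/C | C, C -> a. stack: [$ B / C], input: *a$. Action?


handle 'B/C' on top
Action: reduce (B -> B/C)


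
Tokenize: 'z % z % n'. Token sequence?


Scan left to right, longest-match per lexeme
Tokens: ID(z), OP(%), ID(z), OP(%), ID(n)


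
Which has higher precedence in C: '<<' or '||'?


'<<' is shift (level 8); '||' is logical OR (level 1)
Higher level binds tighter
'<<' has higher precedence than '||'


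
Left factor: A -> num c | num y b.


Common prefix: 'num'
Factored: A -> num A', A' -> c | y b


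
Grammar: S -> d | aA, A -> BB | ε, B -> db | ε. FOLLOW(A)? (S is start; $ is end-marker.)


$ ∈ FOLLOW(S). For each A -> αBβ: add FIRST(β)\{ε} to FOLLOW(B); if β nullable, add FOLLOW(A).
FOLLOW(A) = {$}


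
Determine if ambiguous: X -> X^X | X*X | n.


'n^n*n' has two parse trees (no precedence encoded between ^ and *)
Ambiguous


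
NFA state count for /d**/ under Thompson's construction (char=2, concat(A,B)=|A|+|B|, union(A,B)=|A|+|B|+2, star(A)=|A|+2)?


Syntax tree has 1 char leaf(s), 0 union(s), 2 star(s)
chars contribute 1×2 = 2; each union adds +2; each star adds +2
Total: 2 + 0 + 4 = 6 states


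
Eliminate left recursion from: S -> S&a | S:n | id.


Left-recursive alternatives: S&a, S:n; non-recursive: id
Introduce S': S -> idS', S' -> &aS' | :nS' | ε


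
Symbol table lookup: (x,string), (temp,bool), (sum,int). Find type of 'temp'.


Lookup 'temp' → type bool


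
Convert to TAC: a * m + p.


Break into single-operator statements:
t1 = a * m
t2 = t1 + p


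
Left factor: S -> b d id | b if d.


Common prefix: 'b'
Factored: S -> b S', S' -> d id | if d


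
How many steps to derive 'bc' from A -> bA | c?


Derivation: A => bA => bc
Steps: 2


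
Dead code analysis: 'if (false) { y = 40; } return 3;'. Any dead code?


condition is constant false, so the whole block is unreachable
Dead: 'if (false) { y = 40; }'


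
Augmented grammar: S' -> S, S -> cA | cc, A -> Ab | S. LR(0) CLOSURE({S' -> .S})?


Start: S' -> .S
For each item with dot before a nonterminal B, add B -> .γ for every B-production
Closure: [S' -> .S, S -> .cA, S -> .cc]


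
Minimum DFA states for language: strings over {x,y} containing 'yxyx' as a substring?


KMP-style automaton: 4 progress states + 1 absorbing accept = 5
Minimal DFA: 5 states


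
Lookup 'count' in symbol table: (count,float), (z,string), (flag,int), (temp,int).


Lookup 'count' → type float


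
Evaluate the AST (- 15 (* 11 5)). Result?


Evaluate inner: (* 11 5) = 55
Evaluate root: (- 15 55) = -40
Result: -40


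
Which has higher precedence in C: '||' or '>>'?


'>>' is shift (level 8); '||' is logical OR (level 1)
Higher level binds tighter
'>>' has higher precedence than '||'


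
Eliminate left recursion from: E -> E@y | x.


Left-recursive alternatives: E@y; non-recursive: x
Introduce E': E -> xE', E' -> @yE' | ε


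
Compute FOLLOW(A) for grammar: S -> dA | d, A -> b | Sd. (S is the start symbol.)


$ ∈ FOLLOW(S). For each A -> αBβ: add FIRST(β)\{ε} to FOLLOW(B); if β nullable, add FOLLOW(A).
FOLLOW(A) = {$, d}


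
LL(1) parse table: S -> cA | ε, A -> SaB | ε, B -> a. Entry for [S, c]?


For [S, c]: 'c' ∈ FIRST(cA)
Entry: S -> cA


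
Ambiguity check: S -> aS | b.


right-linear, alternatives start with distinct terminals 'a' vs 'b': unique leftmost derivation
Unambiguous


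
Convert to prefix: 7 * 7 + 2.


left-to-right (same/higher precedence on left): tree is (+ (* 7 7) 2)
Prefix: + * 7 7 2


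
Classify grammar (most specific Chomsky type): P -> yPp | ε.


Single nonterminal LHS, but y^n p^n is not regular
Classification: Type 2 (Context-Free)


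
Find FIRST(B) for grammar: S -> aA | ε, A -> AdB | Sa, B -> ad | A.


Per alternative of B: FIRST(ad) = {a}; FIRST(A) = {a}
FIRST(B) = {a}


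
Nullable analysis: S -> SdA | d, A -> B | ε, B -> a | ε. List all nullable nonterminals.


A nonterminal is nullable iff some alternative derives ε (directly, or every symbol in it is nullable)
Nullable: {A, B}


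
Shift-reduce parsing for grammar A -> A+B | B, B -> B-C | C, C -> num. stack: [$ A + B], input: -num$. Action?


'-' can extend B; shift to build B -> B-C
Action: shift


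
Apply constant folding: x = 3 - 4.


3 - 4 = -1 at compile time
Optimized: x = -1


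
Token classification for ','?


Pattern: delimiter/punctuation
Type: PUNCTUATION


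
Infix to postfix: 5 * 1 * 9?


Left to right (same or higher precedence on left)
Postfix: 5 1 * 9 *


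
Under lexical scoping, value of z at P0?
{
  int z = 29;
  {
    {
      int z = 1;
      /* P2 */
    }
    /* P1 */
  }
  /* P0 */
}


z declared in the same block as P0
z = 29


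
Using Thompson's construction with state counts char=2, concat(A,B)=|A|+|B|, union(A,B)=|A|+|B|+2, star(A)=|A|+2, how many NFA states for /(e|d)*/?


Syntax tree has 2 char leaf(s), 1 union(s), 1 star(s)
chars contribute 2×2 = 4; each union adds +2; each star adds +2
Total: 4 + 2 + 2 = 8 states


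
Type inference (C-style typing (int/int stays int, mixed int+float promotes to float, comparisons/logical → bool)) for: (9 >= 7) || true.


Operand types: bool || bool
Rule: logical operators take bool operands and yield bool
Result type: bool


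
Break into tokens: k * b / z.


Scan left to right, longest-match per lexeme
Tokens: ID(k), OP(*), ID(b), OP(/), ID(z)


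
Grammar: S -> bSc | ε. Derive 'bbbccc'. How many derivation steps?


Derivation: S => bSc => bbScc => bbbSccc => bbbccc
Steps: 4


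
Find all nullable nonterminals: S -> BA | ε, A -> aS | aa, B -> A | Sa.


A nonterminal is nullable iff some alternative derives ε (directly, or every symbol in it is nullable)
Nullable: {S}


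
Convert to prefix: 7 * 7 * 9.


left-to-right (same/higher precedence on left): tree is (* (* 7 7) 9)
Prefix: * * 7 7 9


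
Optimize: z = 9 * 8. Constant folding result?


9 * 8 = 72 at compile time
Optimized: z = 72


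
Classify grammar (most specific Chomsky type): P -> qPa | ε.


Single nonterminal LHS, but q^n a^n is not regular
Classification: Type 2 (Context-Free)


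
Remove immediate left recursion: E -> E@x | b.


Left-recursive alternatives: E@x; non-recursive: b
Introduce E': E -> bE', E' -> @xE' | ε


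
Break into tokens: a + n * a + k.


Scan left to right, longest-match per lexeme
Tokens: ID(a), OP(+), ID(n), OP(*), ID(a), OP(+), ID(k)


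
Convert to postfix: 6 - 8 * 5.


* has higher precedence, evaluate 8*5 first
Postfix: 6 8 5 * -


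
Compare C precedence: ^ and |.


'^' is bitwise XOR (level 4); '|' is bitwise OR (level 3)
Higher level binds tighter
'^' has higher precedence than '|'


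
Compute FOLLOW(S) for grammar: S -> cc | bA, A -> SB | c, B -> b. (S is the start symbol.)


$ ∈ FOLLOW(S). For each A -> αBβ: add FIRST(β)\{ε} to FOLLOW(B); if β nullable, add FOLLOW(A).
FOLLOW(S) = {$, b}


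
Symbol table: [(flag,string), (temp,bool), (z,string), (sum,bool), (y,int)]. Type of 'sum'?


Lookup 'sum' → type bool


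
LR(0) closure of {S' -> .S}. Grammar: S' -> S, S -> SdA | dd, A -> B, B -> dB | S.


Start: S' -> .S
For each item with dot before a nonterminal B, add B -> .γ for every B-production
Closure: [S' -> .S, S -> .SdA, S -> .dd]


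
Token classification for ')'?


Pattern: delimiter/punctuation
Type: PUNCTUATION


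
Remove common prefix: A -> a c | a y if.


Common prefix: 'a'
Factored: A -> a A', A' -> c | y if


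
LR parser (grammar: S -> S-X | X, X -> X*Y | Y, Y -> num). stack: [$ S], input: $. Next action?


start symbol S on stack, input exhausted
Action: accept


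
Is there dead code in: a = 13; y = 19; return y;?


a is assigned but never read
Dead: 'a = 13'


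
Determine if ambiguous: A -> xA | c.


right-linear, alternatives start with distinct terminals 'x' vs 'c': unique leftmost derivation
Unambiguous


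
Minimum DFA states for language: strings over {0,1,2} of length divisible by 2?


Track length mod 2: states 0..1, accept at 0
Minimal DFA: 2 states


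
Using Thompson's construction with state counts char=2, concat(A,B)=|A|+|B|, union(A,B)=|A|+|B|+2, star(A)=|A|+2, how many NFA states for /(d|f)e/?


Syntax tree has 3 char leaf(s), 1 union(s), 0 star(s)
chars contribute 3×2 = 6; each union adds +2; each star adds +2
Total: 6 + 2 + 0 = 8 states


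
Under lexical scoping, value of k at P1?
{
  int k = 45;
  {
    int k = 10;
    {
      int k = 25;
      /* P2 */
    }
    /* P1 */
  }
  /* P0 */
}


k declared in the same block as P1
k = 10


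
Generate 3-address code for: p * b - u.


Break into single-operator statements:
t1 = p * b
t2 = t1 - u


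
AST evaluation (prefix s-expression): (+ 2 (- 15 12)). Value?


Evaluate inner: (- 15 12) = 3
Evaluate root: (+ 2 3) = 5
Result: 5


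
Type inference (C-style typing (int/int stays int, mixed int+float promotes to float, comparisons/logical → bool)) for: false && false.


Operand types: bool && bool
Rule: logical operators take bool operands and yield bool
Result type: bool


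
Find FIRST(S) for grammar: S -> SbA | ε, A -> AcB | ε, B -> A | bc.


Per alternative of S: FIRST(SbA) = {b}; FIRST(ε) = {ε}
FIRST(S) = {b, ε}


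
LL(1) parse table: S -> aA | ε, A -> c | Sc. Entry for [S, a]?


For [S, a]: 'a' ∈ FIRST(aA)
Entry: S -> aA


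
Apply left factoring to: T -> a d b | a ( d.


Common prefix: 'a'
Factored: T -> a T', T' -> d b | ( d


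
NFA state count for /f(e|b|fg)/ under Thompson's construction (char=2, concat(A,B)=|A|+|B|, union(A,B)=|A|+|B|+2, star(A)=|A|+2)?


Syntax tree has 5 char leaf(s), 2 union(s), 0 star(s)
chars contribute 5×2 = 10; each union adds +2; each star adds +2
Total: 10 + 4 + 0 = 14 states


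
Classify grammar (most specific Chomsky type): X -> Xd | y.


Left-linear: every RHS is a terminal or one nonterminal followed by a terminal
Classification: Type 3 (Regular)


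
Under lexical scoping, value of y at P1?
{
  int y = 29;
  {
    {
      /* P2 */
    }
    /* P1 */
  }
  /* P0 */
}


P1's block does not declare y; resolves to the enclosing declaration at depth 0
y = 29


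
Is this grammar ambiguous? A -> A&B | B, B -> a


precedence layered via separate nonterminal B: deterministic
Unambiguous


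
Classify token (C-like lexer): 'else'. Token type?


Pattern: reserved word
Type: KEYWORD


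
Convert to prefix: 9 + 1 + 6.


left-to-right (same/higher precedence on left): tree is (+ (+ 9 1) 6)
Prefix: + + 9 1 6


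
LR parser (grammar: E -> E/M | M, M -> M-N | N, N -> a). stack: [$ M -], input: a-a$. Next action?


no handle; shift 'a'
Action: shift


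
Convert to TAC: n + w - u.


Break into single-operator statements:
t1 = n + w
t2 = t1 - u


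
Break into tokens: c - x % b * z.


Scan left to right, longest-match per lexeme
Tokens: ID(c), OP(-), ID(x), OP(%), ID(b), OP(*), ID(z)


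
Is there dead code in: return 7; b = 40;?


statement follows a return and is unreachable
Dead: 'b = 40'


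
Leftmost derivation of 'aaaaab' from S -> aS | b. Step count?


Derivation: S => aS => aaS => aaaS => aaaaS => aaaaaS => aaaaab
Steps: 6


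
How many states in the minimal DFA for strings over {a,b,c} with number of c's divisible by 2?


Track (count of c) mod 2: states 0..1, accept at 0
Minimal DFA: 2 states


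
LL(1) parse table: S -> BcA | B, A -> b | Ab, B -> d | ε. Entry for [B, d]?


For [B, d]: 'd' ∈ FIRST(d)
Entry: B -> d


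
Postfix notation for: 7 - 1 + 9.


Left to right (same or higher precedence on left)
Postfix: 7 1 - 9 +


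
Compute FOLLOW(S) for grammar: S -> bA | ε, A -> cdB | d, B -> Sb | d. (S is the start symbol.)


$ ∈ FOLLOW(S). For each A -> αBβ: add FIRST(β)\{ε} to FOLLOW(B); if β nullable, add FOLLOW(A).
FOLLOW(S) = {$, b}


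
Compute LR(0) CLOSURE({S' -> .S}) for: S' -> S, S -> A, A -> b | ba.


Start: S' -> .S
For each item with dot before a nonterminal B, add B -> .γ for every B-production
Closure: [S' -> .S, S -> .A, A -> .b, A -> .ba]


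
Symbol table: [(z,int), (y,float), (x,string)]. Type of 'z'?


Lookup 'z' → type int


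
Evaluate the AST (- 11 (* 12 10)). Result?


Evaluate inner: (* 12 10) = 120
Evaluate root: (- 11 120) = -109
Result: -109


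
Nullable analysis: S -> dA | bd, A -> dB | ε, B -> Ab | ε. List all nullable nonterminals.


A nonterminal is nullable iff some alternative derives ε (directly, or every symbol in it is nullable)
Nullable: {A, B}


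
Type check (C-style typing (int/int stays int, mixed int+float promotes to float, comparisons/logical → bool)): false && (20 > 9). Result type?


Operand types: bool && bool
Rule: logical operators take bool operands and yield bool
Result type: bool


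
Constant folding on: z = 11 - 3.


11 - 3 = 8 at compile time
Optimized: z = 8


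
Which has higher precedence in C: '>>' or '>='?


'>>' is shift (level 8); '>=' is relational (level 7)
Higher level binds tighter
'>>' has higher precedence than '>='


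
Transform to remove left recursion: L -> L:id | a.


Left-recursive alternatives: L:id; non-recursive: a
Introduce L': L -> aL', L' -> :idL' | ε


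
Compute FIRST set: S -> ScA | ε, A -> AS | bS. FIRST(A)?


Per alternative of A: FIRST(AS) = {b}; FIRST(bS) = {b}
FIRST(A) = {b}


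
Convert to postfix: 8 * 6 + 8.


Left to right (same or higher precedence on left)
Postfix: 8 6 * 8 +


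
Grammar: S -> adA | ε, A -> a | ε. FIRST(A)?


Per alternative of A: FIRST(a) = {a}; FIRST(ε) = {ε}
FIRST(A) = {a, ε}


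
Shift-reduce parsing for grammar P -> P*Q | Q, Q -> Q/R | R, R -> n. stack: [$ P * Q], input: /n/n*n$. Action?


'/' can extend Q; shift to build Q -> Q/R
Action: shift


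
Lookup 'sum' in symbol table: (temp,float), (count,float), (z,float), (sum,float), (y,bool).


Lookup 'sum' → type float


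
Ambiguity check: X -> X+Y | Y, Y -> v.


precedence layered via separate nonterminal Y: deterministic
Unambiguous


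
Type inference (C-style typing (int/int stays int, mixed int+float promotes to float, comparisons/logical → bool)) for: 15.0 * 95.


Operand types: float * int
Rule: mixed int/float promotes to float; int/int stays int
Result type: float


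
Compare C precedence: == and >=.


'>=' is relational (level 7); '==' is equality (level 6)
Higher level binds tighter
'>=' has higher precedence than '=='


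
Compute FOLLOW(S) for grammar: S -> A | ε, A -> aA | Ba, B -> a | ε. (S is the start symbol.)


$ ∈ FOLLOW(S). For each A -> αBβ: add FIRST(β)\{ε} to FOLLOW(B); if β nullable, add FOLLOW(A).
FOLLOW(S) = {$}


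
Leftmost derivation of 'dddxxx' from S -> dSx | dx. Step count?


Derivation: S => dSx => ddSxx => dddxxx
Steps: 3


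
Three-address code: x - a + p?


Break into single-operator statements:
t1 = x - a
t2 = t1 + p


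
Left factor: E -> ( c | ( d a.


Common prefix: '('
Factored: E -> ( E', E' -> c | d a


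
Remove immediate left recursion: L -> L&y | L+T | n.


Left-recursive alternatives: L&y, L+T; non-recursive: n
Introduce L': L -> nL', L' -> &yL' | +TL' | ε


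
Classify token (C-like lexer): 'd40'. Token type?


Pattern: letter/underscore followed by alphanumerics, not a keyword
Type: IDENTIFIER


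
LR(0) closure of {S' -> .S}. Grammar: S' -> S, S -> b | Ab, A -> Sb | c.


Start: S' -> .S
For each item with dot before a nonterminal B, add B -> .γ for every B-production
Closure: [S' -> .S, S -> .b, S -> .Ab, A -> .Sb, A -> .c]


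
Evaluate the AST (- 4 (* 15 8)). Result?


Evaluate inner: (* 15 8) = 120
Evaluate root: (- 4 120) = -116
Result: -116


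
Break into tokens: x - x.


Scan left to right, longest-match per lexeme
Tokens: ID(x), OP(-), ID(x)


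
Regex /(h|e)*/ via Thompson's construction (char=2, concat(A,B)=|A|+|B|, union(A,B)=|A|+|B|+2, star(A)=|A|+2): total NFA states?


Syntax tree has 2 char leaf(s), 1 union(s), 1 star(s)
chars contribute 2×2 = 4; each union adds +2; each star adds +2
Total: 4 + 2 + 2 = 8 states


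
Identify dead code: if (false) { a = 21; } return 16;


condition is constant false, so the whole block is unreachable
Dead: 'if (false) { a = 21; }'


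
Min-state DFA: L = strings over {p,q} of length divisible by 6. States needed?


Track length mod 6: states 0..5, accept at 0
Minimal DFA: 6 states


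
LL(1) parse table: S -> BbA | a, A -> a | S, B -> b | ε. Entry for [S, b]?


For [S, b]: 'b' ∈ FIRST(BbA)
Entry: S -> BbA


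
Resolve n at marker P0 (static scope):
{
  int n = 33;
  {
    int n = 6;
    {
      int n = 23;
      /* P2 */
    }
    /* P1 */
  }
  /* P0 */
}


n declared in the same block as P0
n = 33


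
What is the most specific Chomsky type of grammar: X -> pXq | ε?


Single nonterminal LHS, but p^n q^n is not regular
Classification: Type 2 (Context-Free)


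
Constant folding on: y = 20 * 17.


20 * 17 = 340 at compile time
Optimized: y = 340


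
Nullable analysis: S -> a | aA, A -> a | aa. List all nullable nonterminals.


A nonterminal is nullable iff some alternative derives ε (directly, or every symbol in it is nullable)
Nullable: {}


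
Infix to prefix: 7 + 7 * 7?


'*' binds tighter: tree is (+ 7 (* 7 7))
Prefix: + 7 * 7 7


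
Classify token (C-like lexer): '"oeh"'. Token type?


Pattern: double-quoted sequence
Type: STRING_LITERAL


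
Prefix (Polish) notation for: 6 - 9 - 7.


left-to-right (same/higher precedence on left): tree is (- (- 6 9) 7)
Prefix: - - 6 9 7


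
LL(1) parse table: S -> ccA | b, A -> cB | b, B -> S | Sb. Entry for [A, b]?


For [A, b]: 'b' ∈ FIRST(b)
Entry: A -> b


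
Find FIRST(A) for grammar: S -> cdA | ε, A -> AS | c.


Per alternative of A: FIRST(AS) = {c}; FIRST(c) = {c}
FIRST(A) = {c}


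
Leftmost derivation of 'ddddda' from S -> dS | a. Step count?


Derivation: S => dS => ddS => dddS => ddddS => dddddS => ddddda
Steps: 6


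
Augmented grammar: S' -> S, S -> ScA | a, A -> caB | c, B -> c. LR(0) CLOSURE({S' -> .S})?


Start: S' -> .S
For each item with dot before a nonterminal B, add B -> .γ for every B-production
Closure: [S' -> .S, S -> .ScA, S -> .a]


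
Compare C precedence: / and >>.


'/' is multiplicative (level 10); '>>' is shift (level 8)
Higher level binds tighter
'/' has higher precedence than '>>'


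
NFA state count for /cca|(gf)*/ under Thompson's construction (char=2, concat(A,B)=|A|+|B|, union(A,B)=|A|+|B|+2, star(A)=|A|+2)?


Syntax tree has 5 char leaf(s), 1 union(s), 1 star(s)
chars contribute 5×2 = 10; each union adds +2; each star adds +2
Total: 10 + 2 + 2 = 14 states


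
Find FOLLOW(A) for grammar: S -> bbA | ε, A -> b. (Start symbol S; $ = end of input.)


$ ∈ FOLLOW(S). For each A -> αBβ: add FIRST(β)\{ε} to FOLLOW(B); if β nullable, add FOLLOW(A).
FOLLOW(A) = {$}


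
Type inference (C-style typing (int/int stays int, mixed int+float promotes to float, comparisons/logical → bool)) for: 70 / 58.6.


Operand types: int / float
Rule: mixed int/float promotes to float; int/int stays int
Result type: float


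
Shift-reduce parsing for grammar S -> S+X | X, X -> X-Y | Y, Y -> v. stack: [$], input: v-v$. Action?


no handle on stack; shift 'v'
Action: shift


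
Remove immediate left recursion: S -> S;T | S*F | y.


Left-recursive alternatives: S;T, S*F; non-recursive: y
Introduce S': S -> yS', S' -> ;TS' | *FS' | ε


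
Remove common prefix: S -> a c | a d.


Common prefix: 'a'
Factored: S -> a S', S' -> c | d


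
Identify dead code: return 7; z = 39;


statement follows a return and is unreachable
Dead: 'z = 39'


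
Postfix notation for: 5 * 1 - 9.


Left to right (same or higher precedence on left)
Postfix: 5 1 * 9 -


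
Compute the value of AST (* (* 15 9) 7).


Evaluate inner: (* 15 9) = 135
Evaluate root: (* 135 7) = 945
Result: 945


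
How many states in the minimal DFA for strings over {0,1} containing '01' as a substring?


KMP-style automaton: 2 progress states + 1 absorbing accept = 3
Minimal DFA: 3 states


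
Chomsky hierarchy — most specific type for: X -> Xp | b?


Left-linear: every RHS is a terminal or one nonterminal followed by a terminal
Classification: Type 3 (Regular)


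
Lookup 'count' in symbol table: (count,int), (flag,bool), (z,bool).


Lookup 'count' → type int


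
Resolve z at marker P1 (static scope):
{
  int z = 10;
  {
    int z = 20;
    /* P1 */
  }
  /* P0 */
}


z declared in the same block as P1
z = 20
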